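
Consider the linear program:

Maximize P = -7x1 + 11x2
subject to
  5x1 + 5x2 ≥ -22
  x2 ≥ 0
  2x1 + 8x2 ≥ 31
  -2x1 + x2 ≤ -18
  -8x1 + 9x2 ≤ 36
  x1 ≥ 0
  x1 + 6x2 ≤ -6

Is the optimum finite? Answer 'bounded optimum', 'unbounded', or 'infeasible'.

infeasible

The boundaries x2 = 0 and 2x1 + 8x2 = 31 meet at (31/2, 0), but that point violates x1 + 6x2 ≤ -6. Every candidate vertex is excluded by some other constraint, so the feasible region is empty.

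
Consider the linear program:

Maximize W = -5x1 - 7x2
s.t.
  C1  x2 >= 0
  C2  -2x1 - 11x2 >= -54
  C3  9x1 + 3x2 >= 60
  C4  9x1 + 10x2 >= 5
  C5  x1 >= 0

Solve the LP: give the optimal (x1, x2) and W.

x1 = 20/3, x2 = 0, maximum W = -100/3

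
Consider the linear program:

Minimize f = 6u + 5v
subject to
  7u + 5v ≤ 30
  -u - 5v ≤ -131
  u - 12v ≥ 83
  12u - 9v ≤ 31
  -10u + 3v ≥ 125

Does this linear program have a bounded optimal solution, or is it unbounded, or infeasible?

infeasible

The boundaries 7u + 5v = 30 and -u - 5v = -131 meet at (-101/6, 887/30), but that point violates u - 12v ≥ 83. Every candidate vertex is excluded by some other constraint, so the feasible region is empty.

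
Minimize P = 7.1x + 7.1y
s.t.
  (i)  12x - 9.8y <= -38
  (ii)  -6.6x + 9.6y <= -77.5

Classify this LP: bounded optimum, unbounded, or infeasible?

unbounded

From the feasible point (-56215/2526, -9840/421), moving in the direction (-9.6, -6.6) keeps every constraint satisfied while P decreases without bound.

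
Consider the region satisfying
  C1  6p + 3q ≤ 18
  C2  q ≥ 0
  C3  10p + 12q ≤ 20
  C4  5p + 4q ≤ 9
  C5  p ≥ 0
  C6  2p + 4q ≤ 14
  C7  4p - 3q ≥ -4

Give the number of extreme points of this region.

5

Of the 21 pairwise boundary intersections, those satisfying every inequality are:
  (9/5, 0)
  (0, 0)
  (7/5, 1/2)
  (2/13, 20/13)
  (0, 4/3)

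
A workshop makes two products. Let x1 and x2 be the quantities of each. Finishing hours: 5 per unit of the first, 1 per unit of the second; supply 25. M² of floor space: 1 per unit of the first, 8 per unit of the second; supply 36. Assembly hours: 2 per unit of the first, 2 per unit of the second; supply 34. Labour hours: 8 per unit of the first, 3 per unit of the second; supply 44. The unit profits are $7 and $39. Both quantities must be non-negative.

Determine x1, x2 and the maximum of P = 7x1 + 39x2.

x1 = 4, x2 = 4, maximum P = 184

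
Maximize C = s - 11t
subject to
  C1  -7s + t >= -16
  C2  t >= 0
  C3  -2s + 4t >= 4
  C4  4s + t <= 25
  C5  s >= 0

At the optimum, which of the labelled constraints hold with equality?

Vertices and C = s - 11t:
  (34/13, 30/13) → C = -296/13
  (41/11, 111/11) → C = -1180/11
  (0, 1) → C = -11
  (0, 25) → C = -275

The maximum is at (0, 1). Substituting into each constraint, equality holds for C3 and C5; the remaining constraints have slack.

C3 and C5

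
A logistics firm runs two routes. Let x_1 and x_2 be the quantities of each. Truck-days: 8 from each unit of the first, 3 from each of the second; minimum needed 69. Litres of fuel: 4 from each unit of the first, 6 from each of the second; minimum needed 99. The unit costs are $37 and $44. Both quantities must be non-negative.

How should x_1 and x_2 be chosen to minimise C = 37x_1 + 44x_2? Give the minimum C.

Feasible corners and C = 37x_1 + 44x_2:
  (0, 23) → C = 1012
  (99/4, 0) → C = 3663/4
  (13/4, 43/3) → C = 9011/12
The feasible region is unbounded (it extends along (0, 1), (1, 0)), but C strictly increases along every unbounded feasible direction, so there is no improving ray and the minimum is attained at a vertex.

The binding constraints are 8x_1 + 3x_2 = 69 and 4x_1 + 6x_2 = 99.
Solving simultaneously gives x_1 = 13/4, x_2 = 43/3.

x_1 = 13/4, x_2 = 43/3, minimum C = 9011/12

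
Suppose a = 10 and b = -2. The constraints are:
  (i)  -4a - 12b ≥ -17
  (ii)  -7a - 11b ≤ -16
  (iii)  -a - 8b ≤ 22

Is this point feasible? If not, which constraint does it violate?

(i): -16 ≥ -17 ✓
(ii): -48 ≤ -16 ✓
(iii): 6 ≤ 22 ✓

feasible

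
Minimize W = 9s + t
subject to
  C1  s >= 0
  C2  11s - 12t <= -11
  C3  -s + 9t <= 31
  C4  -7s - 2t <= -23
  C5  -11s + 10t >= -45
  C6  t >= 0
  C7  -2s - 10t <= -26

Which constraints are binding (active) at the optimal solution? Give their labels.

Extreme points and W = 9s + t:
  (91/29, 110/29) → W = 929/29
  (127/53, 165/53) → W = 1308/53
  (29/13, 48/13) → W = 309/13

The minimum is at (29/13, 48/13). Substituting into each constraint, equality holds for C3 and C4; the remaining constraints have slack.

C3 and C4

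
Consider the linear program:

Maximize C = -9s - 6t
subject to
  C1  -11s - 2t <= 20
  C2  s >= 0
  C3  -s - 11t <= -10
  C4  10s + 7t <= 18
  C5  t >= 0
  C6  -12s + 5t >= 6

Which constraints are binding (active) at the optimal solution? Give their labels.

C2 and C6

Corner points and C = -9s - 6t:
  (0, 18/7) → C = -108/7
  (0, 6/5) → C = -36/5
  (24/67, 138/67) → C = -1044/67

The maximum is at (0, 6/5). Substituting into each constraint, equality holds for C2 and C6; the remaining constraints have slack.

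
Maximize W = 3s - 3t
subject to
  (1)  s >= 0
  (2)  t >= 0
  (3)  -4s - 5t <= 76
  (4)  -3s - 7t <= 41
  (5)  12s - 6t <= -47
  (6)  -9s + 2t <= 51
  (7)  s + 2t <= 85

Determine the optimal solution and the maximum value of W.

s = 0, t = 47/6, maximum W = -47/2

Feasible corners and W = 3s - 3t:
  (0, 47/6) → W = -47/2
  (0, 51/2) → W = -153/2
  (208/15, 1067/30) → W = -651/10
  (17/5, 204/5) → W = -561/5

At the optimal vertex, s = 0 and 12s - 6t = -47.
Solving simultaneously gives s = 0, t = 47/6.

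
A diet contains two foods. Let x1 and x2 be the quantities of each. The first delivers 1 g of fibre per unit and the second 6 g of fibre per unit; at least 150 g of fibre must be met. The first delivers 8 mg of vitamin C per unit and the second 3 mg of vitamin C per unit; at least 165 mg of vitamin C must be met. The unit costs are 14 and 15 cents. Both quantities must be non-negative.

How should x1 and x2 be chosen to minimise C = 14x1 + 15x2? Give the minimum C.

x1 = 12, x2 = 23, minimum C = 513

The feasible region is unbounded (it extends along (0, 1), (1, 0)), but C strictly increases along every unbounded feasible direction, so there is no improving ray and the minimum is attained at a vertex.

The binding constraints are x1 + 6x2 = 150 and 8x1 + 3x2 = 165.
Solving simultaneously gives x1 = 12, x2 = 23.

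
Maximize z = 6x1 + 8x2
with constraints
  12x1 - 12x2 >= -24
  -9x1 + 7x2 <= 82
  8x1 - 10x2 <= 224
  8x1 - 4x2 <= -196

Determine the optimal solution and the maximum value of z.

x1 = -261/5, x2 = -277/5, maximum z = -3782/5

Extreme points and z = 6x1 + 8x2:
  (-1194/17, -1336/17) → z = -17852/17
  (-261/5, -277/5) → z = -3782/5
  (-119/2, -70) → z = -917

The binding constraints are -9x1 + 7x2 = 82 and 8x1 - 4x2 = -196.
Solving simultaneously gives x1 = -261/5, x2 = -277/5.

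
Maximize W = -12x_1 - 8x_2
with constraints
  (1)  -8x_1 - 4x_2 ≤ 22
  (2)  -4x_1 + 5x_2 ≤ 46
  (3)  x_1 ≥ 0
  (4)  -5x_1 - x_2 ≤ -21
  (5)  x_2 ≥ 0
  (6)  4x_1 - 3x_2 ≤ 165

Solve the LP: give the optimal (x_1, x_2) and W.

Extreme points and W = -12x_1 - 8x_2:
  (59/29, 314/29) → W = -3220/29
  (963/8, 211/2) → W = -4577/2
  (21/5, 0) → W = -252/5
  (165/4, 0) → W = -495

x_1 = 21/5, x_2 = 0, maximum W = -252/5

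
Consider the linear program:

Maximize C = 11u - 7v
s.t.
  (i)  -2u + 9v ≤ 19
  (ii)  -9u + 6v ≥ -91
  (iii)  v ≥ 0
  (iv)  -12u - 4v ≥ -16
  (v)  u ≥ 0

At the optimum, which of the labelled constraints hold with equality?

Vertices and C = 11u - 7v:
  (17/29, 65/29) → C = -268/29
  (0, 19/9) → C = -133/9
  (4/3, 0) → C = 44/3
  (0, 0) → C = 0

The maximum is at (4/3, 0). Substituting into each constraint, equality holds for (iii) and (iv); the remaining constraints have slack.

(iii) and (iv)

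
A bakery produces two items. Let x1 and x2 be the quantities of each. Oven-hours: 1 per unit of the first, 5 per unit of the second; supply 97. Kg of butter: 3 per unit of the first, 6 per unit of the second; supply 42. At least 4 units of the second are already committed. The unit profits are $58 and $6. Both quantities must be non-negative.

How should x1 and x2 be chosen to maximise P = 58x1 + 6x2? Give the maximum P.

x1 = 6, x2 = 4, maximum P = 372

Vertices and P = 58x1 + 6x2:
  (0, 7) → P = 42
  (0, 4) → P = 24
  (6, 4) → P = 372

The optimum lies where 3x1 + 6x2 = 42 and x2 = 4.
Solving simultaneously gives x1 = 6, x2 = 4.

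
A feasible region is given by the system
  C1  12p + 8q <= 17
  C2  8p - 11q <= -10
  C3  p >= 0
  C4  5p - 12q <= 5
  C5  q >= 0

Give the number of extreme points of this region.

3

The feasible vertices (each the meet of two boundaries and inside every other half-plane) are:
  (107/196, 64/49)
  (0, 17/8)
  (0, 10/11)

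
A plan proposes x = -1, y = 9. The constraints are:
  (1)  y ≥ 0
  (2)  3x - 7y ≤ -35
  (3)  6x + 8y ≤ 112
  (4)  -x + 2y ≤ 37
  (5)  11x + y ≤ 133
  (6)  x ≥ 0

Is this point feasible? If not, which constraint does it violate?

not feasible — violates (6)

Constraint (6): x = -1, which is not ≥ 0. All other constraints are satisfied.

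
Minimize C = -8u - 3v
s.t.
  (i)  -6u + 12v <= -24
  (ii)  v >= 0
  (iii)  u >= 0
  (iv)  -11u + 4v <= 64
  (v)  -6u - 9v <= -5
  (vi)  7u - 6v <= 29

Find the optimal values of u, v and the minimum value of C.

u = 17/4, v = 1/8, minimum C = -275/8

Extreme points and C = -8u - 3v:
  (4, 0) → C = -32
  (17/4, 1/8) → C = -275/8
  (29/7, 0) → C = -232/7

At the optimal vertex, -6u + 12v = -24 and 7u - 6v = 29.
Solving simultaneously gives u = 17/4, v = 1/8.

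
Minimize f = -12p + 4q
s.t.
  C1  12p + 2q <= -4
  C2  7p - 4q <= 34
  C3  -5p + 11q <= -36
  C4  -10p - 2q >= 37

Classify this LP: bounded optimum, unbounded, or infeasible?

Corner points and f = -12p + 4q:
  (-40/27, -599/54) → f = -718/27
  (-67/24, -109/24) → f = 46/3
The feasible region has finitely many vertices and no improving ray; the minimum is -718/27 at (-40/27, -599/54).

bounded optimum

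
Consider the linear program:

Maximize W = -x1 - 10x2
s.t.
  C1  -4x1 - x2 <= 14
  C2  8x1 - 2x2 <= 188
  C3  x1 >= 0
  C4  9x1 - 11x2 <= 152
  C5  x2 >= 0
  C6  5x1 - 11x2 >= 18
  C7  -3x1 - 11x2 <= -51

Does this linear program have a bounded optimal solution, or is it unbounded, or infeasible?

bounded optimum

Extreme points and W = -x1 - 10x2:
  (126/5, 34/5) → W = -466/5
  (1016/39, 398/39) → W = -4996/39
  (203/12, 1/44) → W = -2263/132
  (69/8, 201/88) → W = -2769/88
The feasible region has finitely many vertices and no improving ray; the maximum is -2263/132 at (203/12, 1/44).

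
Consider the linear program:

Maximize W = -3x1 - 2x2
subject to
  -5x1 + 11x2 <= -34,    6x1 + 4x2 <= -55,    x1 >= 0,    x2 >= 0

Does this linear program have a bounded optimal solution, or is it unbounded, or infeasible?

The boundaries -5x1 + 11x2 = -34 and x2 = 0 meet at (34/5, 0), but that point violates 6x1 + 4x2 ≤ -55. Every candidate vertex is excluded by some other constraint, so the feasible region is empty.

infeasible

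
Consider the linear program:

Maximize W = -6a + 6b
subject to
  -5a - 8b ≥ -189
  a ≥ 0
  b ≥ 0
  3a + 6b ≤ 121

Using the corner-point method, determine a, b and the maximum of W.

a = 0, b = 121/6, maximum W = 121

Feasible corners and W = -6a + 6b:
  (189/5, 0) → W = -1134/5
  (83/3, 19/3) → W = -128
  (0, 0) → W = 0
  (0, 121/6) → W = 121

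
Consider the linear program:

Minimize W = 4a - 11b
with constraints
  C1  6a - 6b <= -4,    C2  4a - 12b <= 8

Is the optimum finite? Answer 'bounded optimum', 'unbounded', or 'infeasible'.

From the feasible point (-2, -4/3), moving in the direction (6, 6) keeps every constraint satisfied while W decreases without bound.

unbounded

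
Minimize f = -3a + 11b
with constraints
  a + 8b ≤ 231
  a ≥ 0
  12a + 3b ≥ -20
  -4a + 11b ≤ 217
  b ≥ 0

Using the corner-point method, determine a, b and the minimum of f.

Extreme points and f = -3a + 11b:
  (805/43, 1141/43) → f = 10136/43
  (231, 0) → f = -693
  (0, 217/11) → f = 217
  (0, 0) → f = 0

At the optimal vertex, a + 8b = 231 and b = 0.
Solving simultaneously gives a = 231, b = 0.

a = 231, b = 0, minimum f = -693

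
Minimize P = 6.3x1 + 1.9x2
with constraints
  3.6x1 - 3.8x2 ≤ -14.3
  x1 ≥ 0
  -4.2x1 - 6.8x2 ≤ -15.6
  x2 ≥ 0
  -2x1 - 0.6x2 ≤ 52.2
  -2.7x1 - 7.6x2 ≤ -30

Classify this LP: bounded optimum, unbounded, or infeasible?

Vertices and P = 6.3x1 + 1.9x2:
  (14/99, 1629/418) → P = 365/44
  (0, 75/19) → P = 7.5
The feasible region has finitely many vertices and no improving ray; the minimum is 7.5 at (0, 75/19).

bounded optimum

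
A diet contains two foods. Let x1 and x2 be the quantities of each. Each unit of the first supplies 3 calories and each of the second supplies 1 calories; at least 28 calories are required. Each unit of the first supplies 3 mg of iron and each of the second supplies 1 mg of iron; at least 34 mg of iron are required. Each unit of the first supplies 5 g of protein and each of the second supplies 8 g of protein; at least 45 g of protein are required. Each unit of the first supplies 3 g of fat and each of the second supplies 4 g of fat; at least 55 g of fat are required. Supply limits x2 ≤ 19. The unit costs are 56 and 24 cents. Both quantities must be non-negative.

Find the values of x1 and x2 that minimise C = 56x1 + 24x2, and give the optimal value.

x1 = 9, x2 = 7, minimum C = 672

Extreme points and C = 56x1 + 24x2:
  (55/3, 0) → C = 3080/3
  (9, 7) → C = 672
  (5, 19) → C = 736
The feasible region is unbounded (it extends along (1, 0)), but C strictly increases along every unbounded feasible direction, so there is no improving ray and the minimum is attained at a vertex.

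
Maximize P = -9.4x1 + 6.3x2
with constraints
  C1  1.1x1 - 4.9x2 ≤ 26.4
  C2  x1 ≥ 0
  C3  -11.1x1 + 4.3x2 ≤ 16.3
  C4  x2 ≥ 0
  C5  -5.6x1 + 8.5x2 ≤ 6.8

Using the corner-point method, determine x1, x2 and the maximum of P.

x1 = 0, x2 = 0.8, maximum P = 5.04

Feasible corners and P = -9.4x1 + 6.3x2:
  (24, 0) → P = -225.6
  (0, 0) → P = 0
  (0, 0.8) → P = 5.04
The feasible region is unbounded (it extends along (85, 56), (49, 11)), but P strictly decreases along every unbounded feasible direction, so there is no improving ray and the maximum is attained at a vertex.

At the optimal vertex, x1 = 0 and -5.6x1 + 8.5x2 = 6.8.
Solving simultaneously gives x1 = 0, x2 = 0.8.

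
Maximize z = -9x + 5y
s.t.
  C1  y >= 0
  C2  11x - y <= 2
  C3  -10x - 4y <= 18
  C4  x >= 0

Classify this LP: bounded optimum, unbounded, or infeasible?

unbounded

From the feasible point (2/11, 0), moving in the direction (0, 1) keeps every constraint satisfied while z increases without bound.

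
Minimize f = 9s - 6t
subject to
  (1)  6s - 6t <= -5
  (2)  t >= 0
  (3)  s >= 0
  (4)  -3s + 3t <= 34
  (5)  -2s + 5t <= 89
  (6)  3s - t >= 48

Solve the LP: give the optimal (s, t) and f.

s = 329/13, t = 363/13, minimum f = 783/13

Corner points and f = 9s - 6t:
  (509/18, 262/9) → f = 479/6
  (293/12, 101/4) → f = 273/4
  (329/13, 363/13) → f = 783/13

The optimum lies where -2s + 5t = 89 and 3s - t = 48.
Solving simultaneously gives s = 329/13, t = 363/13.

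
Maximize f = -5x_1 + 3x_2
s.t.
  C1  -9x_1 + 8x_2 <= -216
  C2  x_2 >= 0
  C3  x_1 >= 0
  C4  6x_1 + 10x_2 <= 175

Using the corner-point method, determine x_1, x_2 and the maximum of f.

x_1 = 24, x_2 = 0, maximum f = -120

Corner points and f = -5x_1 + 3x_2:
  (24, 0) → f = -120
  (1780/69, 93/46) → f = -16963/138
  (175/6, 0) → f = -875/6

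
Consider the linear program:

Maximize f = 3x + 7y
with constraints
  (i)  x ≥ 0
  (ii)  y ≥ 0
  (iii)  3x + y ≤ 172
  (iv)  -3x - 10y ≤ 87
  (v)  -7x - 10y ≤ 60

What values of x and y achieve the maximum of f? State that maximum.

Extreme points and f = 3x + 7y:
  (0, 0) → f = 0
  (0, 172) → f = 1204
  (172/3, 0) → f = 172

The binding constraints are x = 0 and 3x + y = 172.
Solving simultaneously gives x = 0, y = 172.

x = 0, y = 172, maximum f = 1204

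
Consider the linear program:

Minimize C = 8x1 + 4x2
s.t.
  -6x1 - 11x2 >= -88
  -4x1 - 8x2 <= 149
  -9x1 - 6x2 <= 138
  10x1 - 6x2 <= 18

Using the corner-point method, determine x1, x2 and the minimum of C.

x1 = -682/21, x2 = 180/7, minimum C = -3296/21

Corner points and C = 8x1 + 4x2:
  (-682/21, 180/7) → C = -3296/21
  (363/73, 386/73) → C = 4448/73
  (-120/19, -257/19) → C = -1988/19

The optimum lies where -6x1 - 11x2 = -88 and -9x1 - 6x2 = 138.
Solving simultaneously gives x1 = -682/21, x2 = 180/7.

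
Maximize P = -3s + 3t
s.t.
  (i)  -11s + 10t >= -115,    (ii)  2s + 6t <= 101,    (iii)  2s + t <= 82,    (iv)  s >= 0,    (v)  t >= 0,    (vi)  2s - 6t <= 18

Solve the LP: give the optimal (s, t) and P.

Extreme points and P = -3s + 3t:
  (850/43, 881/86) → P = -2457/86
  (255/23, 16/23) → P = -717/23
  (0, 101/6) → P = 101/2
  (0, 0) → P = 0
  (9, 0) → P = -27

The optimum lies where 2s + 6t = 101 and s = 0.
Solving simultaneously gives s = 0, t = 101/6.

s = 0, t = 101/6, maximum P = 101/2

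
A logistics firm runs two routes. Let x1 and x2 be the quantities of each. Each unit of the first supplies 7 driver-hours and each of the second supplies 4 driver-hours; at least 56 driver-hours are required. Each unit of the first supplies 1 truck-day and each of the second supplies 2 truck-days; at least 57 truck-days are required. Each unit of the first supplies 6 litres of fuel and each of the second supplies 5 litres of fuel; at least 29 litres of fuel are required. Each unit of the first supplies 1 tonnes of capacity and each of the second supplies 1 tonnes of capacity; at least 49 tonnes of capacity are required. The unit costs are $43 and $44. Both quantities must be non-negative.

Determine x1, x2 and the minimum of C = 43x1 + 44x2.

x1 = 41, x2 = 8, minimum C = 2115

Extreme points and C = 43x1 + 44x2:
  (0, 49) → C = 2156
  (57, 0) → C = 2451
  (41, 8) → C = 2115
The feasible region is unbounded (it extends along (0, 1), (1, 0)), but C strictly increases along every unbounded feasible direction, so there is no improving ray and the minimum is attained at a vertex.

The binding constraints are x1 + 2x2 = 57 and x1 + x2 = 49.
Solving simultaneously gives x1 = 41, x2 = 8.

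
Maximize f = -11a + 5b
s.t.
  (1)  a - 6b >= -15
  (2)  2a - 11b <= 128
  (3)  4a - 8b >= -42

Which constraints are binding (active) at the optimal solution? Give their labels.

Vertices and f = -11a + 5b:
  (933, 158) → f = -9473
  (-33/4, 9/8) → f = 771/8
  (-743/14, -149/7) → f = 6683/14

The maximum is at (-743/14, -149/7). Substituting into each constraint, equality holds for (2) and (3); the remaining constraints have slack.

(2) and (3)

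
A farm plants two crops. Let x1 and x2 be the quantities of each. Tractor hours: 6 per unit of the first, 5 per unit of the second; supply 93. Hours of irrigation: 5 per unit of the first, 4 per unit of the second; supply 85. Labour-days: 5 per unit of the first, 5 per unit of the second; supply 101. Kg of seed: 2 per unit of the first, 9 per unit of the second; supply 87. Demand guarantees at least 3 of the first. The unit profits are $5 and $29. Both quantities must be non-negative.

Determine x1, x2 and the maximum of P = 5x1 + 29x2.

x1 = 3, x2 = 9, maximum P = 276

Extreme points and P = 5x1 + 29x2:
  (31/2, 0) → P = 155/2
  (3, 0) → P = 15
  (201/22, 84/11) → P = 5877/22
  (3, 9) → P = 276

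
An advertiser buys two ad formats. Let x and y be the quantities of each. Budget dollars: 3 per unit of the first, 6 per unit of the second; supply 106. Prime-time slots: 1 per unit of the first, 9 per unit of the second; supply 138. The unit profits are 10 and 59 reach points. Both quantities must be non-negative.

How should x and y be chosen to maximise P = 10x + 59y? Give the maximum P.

Corner points and P = 10x + 59y:
  (0, 0) → P = 0
  (0, 46/3) → P = 2714/3
  (106/3, 0) → P = 1060/3
  (6, 44/3) → P = 2776/3

x = 6, y = 44/3, maximum P = 2776/3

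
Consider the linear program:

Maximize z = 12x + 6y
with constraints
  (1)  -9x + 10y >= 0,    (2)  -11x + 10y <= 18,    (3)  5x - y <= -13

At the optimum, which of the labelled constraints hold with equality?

(2) and (3)

Vertices and z = 12x + 6y:
  (-9, -81/10) → z = -783/5
  (-130/41, -117/41) → z = -2262/41
  (-112/39, -53/39) → z = -554/13

The maximum is at (-112/39, -53/39). Substituting into each constraint, equality holds for (2) and (3); the remaining constraints have slack.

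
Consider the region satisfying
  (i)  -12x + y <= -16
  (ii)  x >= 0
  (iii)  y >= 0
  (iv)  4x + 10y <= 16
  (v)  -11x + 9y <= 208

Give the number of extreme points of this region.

Intersecting each pair of boundary lines and keeping only the points that satisfy every inequality leaves:
  (4/3, 0)
  (44/31, 32/31)
  (4, 0)

3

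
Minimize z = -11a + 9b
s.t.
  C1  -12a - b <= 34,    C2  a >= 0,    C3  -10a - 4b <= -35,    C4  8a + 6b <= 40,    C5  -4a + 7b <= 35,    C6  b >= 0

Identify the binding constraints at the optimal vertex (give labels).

Feasible corners and z = -11a + 9b:
  (25/14, 30/7) → z = 265/14
  (7/2, 0) → z = -77/2
  (5, 0) → z = -55

The minimum is at (5, 0). Substituting into each constraint, equality holds for C4 and C6; the remaining constraints have slack.

C4 and C6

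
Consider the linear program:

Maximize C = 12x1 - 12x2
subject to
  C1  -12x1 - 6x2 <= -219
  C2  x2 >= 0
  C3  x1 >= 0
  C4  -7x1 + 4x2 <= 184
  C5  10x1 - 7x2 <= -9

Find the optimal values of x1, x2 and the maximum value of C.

x1 = 493/48, x2 = 383/24, maximum C = -273/4

Feasible corners and C = 12x1 - 12x2:
  (0, 73/2) → C = -438
  (493/48, 383/24) → C = -273/4
  (0, 46) → C = -552
The feasible region is unbounded (it extends along (7, 10), (4, 7)), but C strictly decreases along every unbounded feasible direction, so there is no improving ray and the maximum is attained at a vertex.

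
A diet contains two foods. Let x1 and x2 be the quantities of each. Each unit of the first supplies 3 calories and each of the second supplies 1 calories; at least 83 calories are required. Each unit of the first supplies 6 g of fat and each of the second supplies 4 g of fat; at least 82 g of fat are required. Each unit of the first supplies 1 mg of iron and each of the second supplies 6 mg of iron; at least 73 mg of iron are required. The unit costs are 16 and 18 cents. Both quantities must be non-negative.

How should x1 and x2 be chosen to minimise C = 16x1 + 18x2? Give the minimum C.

Feasible corners and C = 16x1 + 18x2:
  (0, 83) → C = 1494
  (73, 0) → C = 1168
  (25, 8) → C = 544
The feasible region is unbounded (it extends along (0, 1), (1, 0)), but C strictly increases along every unbounded feasible direction, so there is no improving ray and the minimum is attained at a vertex.

The binding constraints are 3x1 + x2 = 83 and x1 + 6x2 = 73.
Solving simultaneously gives x1 = 25, x2 = 8.

x1 = 25, x2 = 8, minimum C = 544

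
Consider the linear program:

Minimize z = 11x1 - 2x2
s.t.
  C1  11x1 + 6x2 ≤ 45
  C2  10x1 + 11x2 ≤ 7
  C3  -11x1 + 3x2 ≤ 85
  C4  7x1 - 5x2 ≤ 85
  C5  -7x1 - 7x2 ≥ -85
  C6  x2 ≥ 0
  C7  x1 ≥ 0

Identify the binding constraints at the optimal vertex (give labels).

Corner points and z = 11x1 - 2x2:
  (7/10, 0) → z = 77/10
  (0, 7/11) → z = -14/11
  (0, 0) → z = 0

The minimum is at (0, 7/11). Substituting into each constraint, equality holds for C2 and C7; the remaining constraints have slack.

C2 and C7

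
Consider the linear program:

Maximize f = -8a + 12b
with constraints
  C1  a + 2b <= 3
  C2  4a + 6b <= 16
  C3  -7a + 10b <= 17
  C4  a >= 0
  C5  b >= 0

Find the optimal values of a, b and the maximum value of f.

Feasible corners and f = -8a + 12b:
  (0, 3/2) → f = 18
  (3, 0) → f = -24
  (0, 0) → f = 0

The optimum lies where a + 2b = 3 and a = 0.
Solving simultaneously gives a = 0, b = 3/2.

a = 0, b = 3/2, maximum f = 18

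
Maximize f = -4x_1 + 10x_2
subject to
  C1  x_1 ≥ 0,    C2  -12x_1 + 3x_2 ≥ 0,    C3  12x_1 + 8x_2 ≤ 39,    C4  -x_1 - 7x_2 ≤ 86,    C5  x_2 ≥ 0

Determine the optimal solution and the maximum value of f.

x_1 = 0, x_2 = 39/8, maximum f = 195/4

Extreme points and f = -4x_1 + 10x_2:
  (0, 0) → f = 0
  (0, 39/8) → f = 195/4
  (39/44, 39/11) → f = 351/11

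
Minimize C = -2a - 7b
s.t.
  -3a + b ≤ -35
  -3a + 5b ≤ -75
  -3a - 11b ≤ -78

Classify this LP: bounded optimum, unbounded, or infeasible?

From the feasible point (405/16, 3/16), moving in the direction (11, -3) keeps every constraint satisfied while C decreases without bound.

unbounded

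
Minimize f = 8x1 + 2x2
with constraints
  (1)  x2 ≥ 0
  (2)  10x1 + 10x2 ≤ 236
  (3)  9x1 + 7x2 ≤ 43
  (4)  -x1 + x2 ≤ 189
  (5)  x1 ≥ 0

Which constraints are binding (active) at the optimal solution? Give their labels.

Feasible corners and f = 8x1 + 2x2:
  (43/9, 0) → f = 344/9
  (0, 0) → f = 0
  (0, 43/7) → f = 86/7

The minimum is at (0, 0). Substituting into each constraint, equality holds for (1) and (5); the remaining constraints have slack.

(1) and (5)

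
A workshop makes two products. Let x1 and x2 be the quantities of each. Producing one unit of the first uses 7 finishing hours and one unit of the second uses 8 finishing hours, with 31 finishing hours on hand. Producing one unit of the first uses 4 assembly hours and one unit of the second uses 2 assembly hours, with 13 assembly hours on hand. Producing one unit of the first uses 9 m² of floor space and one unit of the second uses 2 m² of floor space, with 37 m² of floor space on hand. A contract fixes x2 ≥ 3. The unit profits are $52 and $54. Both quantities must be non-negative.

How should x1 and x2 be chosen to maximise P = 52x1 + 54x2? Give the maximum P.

Extreme points and P = 52x1 + 54x2:
  (0, 31/8) → P = 837/4
  (0, 3) → P = 162
  (1, 3) → P = 214

The optimum lies where 7x1 + 8x2 = 31 and x2 = 3.
Solving simultaneously gives x1 = 1, x2 = 3.

x1 = 1, x2 = 3, maximum P = 214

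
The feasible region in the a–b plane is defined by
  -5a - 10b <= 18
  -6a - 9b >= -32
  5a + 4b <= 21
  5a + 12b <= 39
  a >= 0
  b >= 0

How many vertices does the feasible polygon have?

5

Of the 15 pairwise boundary intersections, those satisfying every inequality are:
  (61/21, 34/21)
  (11/9, 74/27)
  (21/5, 0)
  (0, 13/4)
  (0, 0)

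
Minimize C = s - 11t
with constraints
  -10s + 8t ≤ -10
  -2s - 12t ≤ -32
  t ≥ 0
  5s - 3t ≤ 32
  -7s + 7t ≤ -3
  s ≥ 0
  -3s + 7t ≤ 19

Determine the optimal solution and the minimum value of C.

Corner points and C = s - 11t:
  (47/17, 75/34) → C = -43/2
  (23/7, 20/7) → C = -197/7
  (80/11, 16/11) → C = -96/11
  (281/26, 191/26) → C = -70
  (11/2, 71/14) → C = -352/7

The optimum lies where 5s - 3t = 32 and -3s + 7t = 19.
Solving simultaneously gives s = 281/26, t = 191/26.

s = 281/26, t = 191/26, minimum C = -70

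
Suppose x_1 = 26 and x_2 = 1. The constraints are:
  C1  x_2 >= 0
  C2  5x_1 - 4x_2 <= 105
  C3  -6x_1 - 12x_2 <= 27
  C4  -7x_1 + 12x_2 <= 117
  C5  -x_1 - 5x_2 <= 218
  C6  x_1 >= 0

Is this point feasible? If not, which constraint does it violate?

not feasible — violates C2

Constraint C2: 5x_1 - 4x_2 = 126, which is not ≤ 105. All other constraints are satisfied.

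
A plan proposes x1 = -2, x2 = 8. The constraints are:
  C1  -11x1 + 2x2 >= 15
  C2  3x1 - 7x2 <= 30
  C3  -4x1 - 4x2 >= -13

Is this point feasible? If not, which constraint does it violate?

Constraint C3: -4x1 - 4x2 = -24, which is not ≥ -13. All other constraints are satisfied.

not feasible — violates C3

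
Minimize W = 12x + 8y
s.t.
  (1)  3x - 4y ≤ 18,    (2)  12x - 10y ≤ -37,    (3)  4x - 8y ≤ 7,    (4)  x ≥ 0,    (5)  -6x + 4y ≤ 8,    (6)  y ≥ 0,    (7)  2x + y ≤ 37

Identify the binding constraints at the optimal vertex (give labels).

(2) and (5)

Extreme points and W = 12x + 8y:
  (17/3, 21/2) → W = 152
  (333/32, 259/16) → W = 2035/8
  (10, 17) → W = 256

The minimum is at (17/3, 21/2). Substituting into each constraint, equality holds for (2) and (5); the remaining constraints have slack.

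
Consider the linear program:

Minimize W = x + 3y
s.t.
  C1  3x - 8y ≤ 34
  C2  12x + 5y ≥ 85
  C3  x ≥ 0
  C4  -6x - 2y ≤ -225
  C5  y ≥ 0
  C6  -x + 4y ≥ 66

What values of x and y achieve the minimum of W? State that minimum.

Extreme points and W = x + 3y:
  (166, 58) → W = 340
  (0, 225/2) → W = 675/2
  (384/13, 621/26) → W = 2631/26
The feasible region is unbounded (it extends along (0, 1), (8, 3)), but W strictly increases along every unbounded feasible direction, so there is no improving ray and the minimum is attained at a vertex.

x = 384/13, y = 621/26, minimum W = 2631/26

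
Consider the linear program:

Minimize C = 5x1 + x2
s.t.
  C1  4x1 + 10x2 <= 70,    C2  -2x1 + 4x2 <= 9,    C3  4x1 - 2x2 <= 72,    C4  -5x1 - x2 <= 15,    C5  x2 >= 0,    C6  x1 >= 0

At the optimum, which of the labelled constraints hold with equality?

Corner points and C = 5x1 + x2:
  (95/18, 44/9) → C = 563/18
  (35/2, 0) → C = 175/2
  (0, 9/4) → C = 9/4
  (0, 0) → C = 0

The minimum is at (0, 0). Substituting into each constraint, equality holds for C5 and C6; the remaining constraints have slack.

C5 and C6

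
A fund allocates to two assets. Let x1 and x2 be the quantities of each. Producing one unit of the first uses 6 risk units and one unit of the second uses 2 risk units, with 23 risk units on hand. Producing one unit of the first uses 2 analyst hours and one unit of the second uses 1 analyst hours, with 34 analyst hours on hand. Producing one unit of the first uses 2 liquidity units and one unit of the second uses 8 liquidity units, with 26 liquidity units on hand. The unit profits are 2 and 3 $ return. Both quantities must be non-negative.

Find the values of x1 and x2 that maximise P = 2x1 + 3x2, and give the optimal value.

x1 = 3, x2 = 5/2, maximum P = 27/2

Corner points and P = 2x1 + 3x2:
  (0, 0) → P = 0
  (0, 13/4) → P = 39/4
  (23/6, 0) → P = 23/3
  (3, 5/2) → P = 27/2

The binding constraints are 6x1 + 2x2 = 23 and 2x1 + 8x2 = 26.
Solving simultaneously gives x1 = 3, x2 = 5/2.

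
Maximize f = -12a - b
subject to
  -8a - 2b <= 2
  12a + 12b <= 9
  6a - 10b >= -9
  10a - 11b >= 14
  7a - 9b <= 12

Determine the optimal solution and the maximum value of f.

Corner points and f = -12a - b:
  (1/18, -11/9) → f = 5/9
  (3/43, -55/43) → f = 19/43
  (89/84, -13/42) → f = -521/42
  (75/64, -27/64) → f = -873/64

The optimum lies where -8a - 2b = 2 and 10a - 11b = 14.
Solving simultaneously gives a = 1/18, b = -11/9.

a = 1/18, b = -11/9, maximum f = 5/9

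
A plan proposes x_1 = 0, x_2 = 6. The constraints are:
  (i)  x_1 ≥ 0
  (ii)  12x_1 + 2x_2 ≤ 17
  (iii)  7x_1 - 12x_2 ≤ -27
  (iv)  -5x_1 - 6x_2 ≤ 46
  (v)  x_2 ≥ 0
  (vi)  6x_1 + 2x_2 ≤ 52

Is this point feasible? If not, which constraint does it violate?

feasible

(i): 0 ≥ 0 ✓
(ii): 12 ≤ 17 ✓
(iii): -72 ≤ -27 ✓
(iv): -36 ≤ 46 ✓
(v): 6 ≥ 0 ✓
(vi): 12 ≤ 52 ✓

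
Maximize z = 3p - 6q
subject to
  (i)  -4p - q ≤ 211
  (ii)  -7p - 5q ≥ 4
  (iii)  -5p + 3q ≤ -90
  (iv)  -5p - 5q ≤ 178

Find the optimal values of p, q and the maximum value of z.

Corner points and z = 3p - 6q:
  (219/23, -325/23) → z = 2607/23
  (87, -613/5) → z = 4983/5
  (-21/10, -67/2) → z = 1947/10

At the optimal vertex, -7p - 5q = 4 and -5p - 5q = 178.
Solving simultaneously gives p = 87, q = -613/5.

p = 87, q = -613/5, maximum z = 4983/5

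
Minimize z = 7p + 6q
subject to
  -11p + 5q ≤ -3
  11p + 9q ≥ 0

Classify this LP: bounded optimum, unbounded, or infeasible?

From the feasible point (27/154, -3/14), moving in the direction (9, -11) keeps every constraint satisfied while z decreases without bound.

unbounded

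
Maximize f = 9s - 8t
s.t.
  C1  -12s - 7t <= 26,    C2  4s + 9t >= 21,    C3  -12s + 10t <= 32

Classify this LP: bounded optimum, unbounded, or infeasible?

From the feasible point (-39/74, 95/37), moving in the direction (9, -4) keeps every constraint satisfied while f increases without bound.

unbounded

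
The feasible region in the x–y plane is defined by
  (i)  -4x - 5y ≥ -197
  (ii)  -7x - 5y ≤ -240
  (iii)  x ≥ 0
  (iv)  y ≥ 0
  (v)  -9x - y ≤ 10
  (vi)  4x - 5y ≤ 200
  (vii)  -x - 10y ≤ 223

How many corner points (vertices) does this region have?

Intersecting each pair of boundary lines and keeping only the points that satisfy every inequality leaves:
  (43/3, 419/15)
  (197/4, 0)
  (240/7, 0)

3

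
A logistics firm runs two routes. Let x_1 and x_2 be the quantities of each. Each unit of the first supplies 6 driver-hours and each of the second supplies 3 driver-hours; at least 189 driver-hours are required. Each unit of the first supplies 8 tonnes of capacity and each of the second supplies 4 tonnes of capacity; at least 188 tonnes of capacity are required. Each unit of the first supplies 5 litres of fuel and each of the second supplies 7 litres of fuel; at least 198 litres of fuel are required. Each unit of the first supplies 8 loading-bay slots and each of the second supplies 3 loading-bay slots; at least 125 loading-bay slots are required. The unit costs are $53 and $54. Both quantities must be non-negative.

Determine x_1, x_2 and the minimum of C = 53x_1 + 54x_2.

x_1 = 27, x_2 = 9, minimum C = 1917

The feasible region is unbounded (it extends along (0, 1), (1, 0)), but C strictly increases along every unbounded feasible direction, so there is no improving ray and the minimum is attained at a vertex.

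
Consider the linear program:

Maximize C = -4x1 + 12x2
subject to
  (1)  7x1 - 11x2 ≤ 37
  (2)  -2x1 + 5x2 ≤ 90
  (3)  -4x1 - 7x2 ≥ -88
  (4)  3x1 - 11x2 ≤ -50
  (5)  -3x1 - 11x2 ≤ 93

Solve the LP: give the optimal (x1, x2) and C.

x1 = -95/17, x2 = 268/17, maximum C = 3596/17

Vertices and C = -4x1 + 12x2:
  (-95/17, 268/17) → C = 3596/17
  (-1455/37, 84/37) → C = 6828/37
  (618/65, 464/65) → C = 3096/65
  (-143/6, -43/22) → C = 2372/33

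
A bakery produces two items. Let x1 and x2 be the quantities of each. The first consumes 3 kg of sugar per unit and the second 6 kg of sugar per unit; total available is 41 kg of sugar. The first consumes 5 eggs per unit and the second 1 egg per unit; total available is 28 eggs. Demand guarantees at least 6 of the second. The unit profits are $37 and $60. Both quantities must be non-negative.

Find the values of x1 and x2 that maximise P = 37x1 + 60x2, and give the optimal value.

Extreme points and P = 37x1 + 60x2:
  (0, 41/6) → P = 410
  (0, 6) → P = 360
  (5/3, 6) → P = 1265/3

The binding constraints are 3x1 + 6x2 = 41 and x2 = 6.
Solving simultaneously gives x1 = 5/3, x2 = 6.

x1 = 5/3, x2 = 6, maximum P = 1265/3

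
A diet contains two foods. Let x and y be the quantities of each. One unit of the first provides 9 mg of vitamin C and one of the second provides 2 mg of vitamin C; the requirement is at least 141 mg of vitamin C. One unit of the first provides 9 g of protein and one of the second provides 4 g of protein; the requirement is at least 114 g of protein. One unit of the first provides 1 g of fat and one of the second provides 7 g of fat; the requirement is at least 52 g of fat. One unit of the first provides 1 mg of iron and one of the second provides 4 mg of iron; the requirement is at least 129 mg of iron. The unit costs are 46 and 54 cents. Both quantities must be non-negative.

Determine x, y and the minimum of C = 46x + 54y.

Vertices and C = 46x + 54y:
  (0, 141/2) → C = 3807
  (129, 0) → C = 5934
  (9, 30) → C = 2034
The feasible region is unbounded (it extends along (0, 1), (1, 0)), but C strictly increases along every unbounded feasible direction, so there is no improving ray and the minimum is attained at a vertex.

The optimum lies where 9x + 2y = 141 and x + 4y = 129.
Solving simultaneously gives x = 9, y = 30.

x = 9, y = 30, minimum C = 2034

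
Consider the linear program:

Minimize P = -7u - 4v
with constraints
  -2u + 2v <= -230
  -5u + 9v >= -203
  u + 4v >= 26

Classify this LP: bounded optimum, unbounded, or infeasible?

From the feasible point (208, 93), moving in the direction (9, 5) keeps every constraint satisfied while P decreases without bound.

unbounded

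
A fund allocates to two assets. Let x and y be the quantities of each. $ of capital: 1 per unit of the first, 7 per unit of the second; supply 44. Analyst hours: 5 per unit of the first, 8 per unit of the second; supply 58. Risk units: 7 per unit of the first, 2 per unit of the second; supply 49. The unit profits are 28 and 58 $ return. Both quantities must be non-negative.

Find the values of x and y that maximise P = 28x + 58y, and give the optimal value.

x = 2, y = 6, maximum P = 404

Feasible corners and P = 28x + 58y:
  (0, 0) → P = 0
  (0, 44/7) → P = 2552/7
  (7, 0) → P = 196
  (2, 6) → P = 404
  (6, 7/2) → P = 371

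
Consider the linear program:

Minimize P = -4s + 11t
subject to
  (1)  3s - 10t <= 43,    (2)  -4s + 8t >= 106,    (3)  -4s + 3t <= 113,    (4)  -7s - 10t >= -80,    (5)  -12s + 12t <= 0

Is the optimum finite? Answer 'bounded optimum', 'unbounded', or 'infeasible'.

The boundaries 3s - 10t = 43 and -7s - 10t = -80 meet at (123/10, -61/100), but that point violates -4s + 8t ≥ 106. Every candidate vertex is excluded by some other constraint, so the feasible region is empty.

infeasible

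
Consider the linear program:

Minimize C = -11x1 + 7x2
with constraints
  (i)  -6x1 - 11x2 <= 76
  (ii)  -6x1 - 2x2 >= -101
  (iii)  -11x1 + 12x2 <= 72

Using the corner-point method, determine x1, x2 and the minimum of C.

x1 = 421/18, x2 = -59/3, minimum C = -7109/18

Feasible corners and C = -11x1 + 7x2:
  (421/18, -59/3) → C = -7109/18
  (-1704/193, -404/193) → C = 15916/193
  (534/47, 1543/94) → C = -947/94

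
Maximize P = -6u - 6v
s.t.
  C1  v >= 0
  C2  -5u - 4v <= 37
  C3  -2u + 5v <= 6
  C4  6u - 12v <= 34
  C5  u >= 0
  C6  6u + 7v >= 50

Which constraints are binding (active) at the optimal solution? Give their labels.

C3 and C6

Vertices and P = -6u - 6v:
  (121/3, 52/3) → P = -346
  (52/11, 34/11) → P = -516/11
  (419/57, 16/19) → P = -934/19

The maximum is at (52/11, 34/11). Substituting into each constraint, equality holds for C3 and C6; the remaining constraints have slack.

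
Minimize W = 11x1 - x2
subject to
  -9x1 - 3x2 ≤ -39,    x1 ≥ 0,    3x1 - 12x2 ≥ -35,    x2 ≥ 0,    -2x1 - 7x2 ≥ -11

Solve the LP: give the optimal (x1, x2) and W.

x1 = 80/19, x2 = 7/19, minimum W = 873/19

At the optimal vertex, -9x1 - 3x2 = -39 and -2x1 - 7x2 = -11.
Solving simultaneously gives x1 = 80/19, x2 = 7/19.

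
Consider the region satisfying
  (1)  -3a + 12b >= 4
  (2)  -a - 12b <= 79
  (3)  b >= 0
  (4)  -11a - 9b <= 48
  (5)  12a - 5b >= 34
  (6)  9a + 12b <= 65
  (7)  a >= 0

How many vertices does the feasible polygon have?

Of the 21 pairwise boundary intersections, those satisfying every inequality are:
  (428/129, 50/43)
  (61/12, 77/48)
  (733/189, 158/63)

3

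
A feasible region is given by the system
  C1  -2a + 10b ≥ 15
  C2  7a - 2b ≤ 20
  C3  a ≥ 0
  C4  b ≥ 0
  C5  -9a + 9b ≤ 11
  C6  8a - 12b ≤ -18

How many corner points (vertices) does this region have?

Intersecting each pair of boundary lines and keeping only the points that satisfy every inequality leaves:
  (202/45, 257/45)
  (69/17, 143/34)
  (5/6, 37/18)

3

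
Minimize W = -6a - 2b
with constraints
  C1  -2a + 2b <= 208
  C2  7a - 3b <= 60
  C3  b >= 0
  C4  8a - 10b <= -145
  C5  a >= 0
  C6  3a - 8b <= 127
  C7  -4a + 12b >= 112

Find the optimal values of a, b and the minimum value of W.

Corner points and W = -6a - 2b:
  (93, 197) → W = -952
  (0, 104) → W = -208
  (45/2, 65/2) → W = -200
  (0, 29/2) → W = -29

At the optimal vertex, -2a + 2b = 208 and 7a - 3b = 60.
Solving simultaneously gives a = 93, b = 197.

a = 93, b = 197, minimum W = -952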